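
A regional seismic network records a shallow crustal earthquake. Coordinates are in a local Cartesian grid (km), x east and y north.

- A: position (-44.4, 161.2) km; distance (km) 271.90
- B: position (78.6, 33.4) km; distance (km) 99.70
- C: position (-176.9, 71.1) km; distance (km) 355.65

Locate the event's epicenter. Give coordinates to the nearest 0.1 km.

Circle about each station: (x + 44.4)² + (y − 161.2)² = 271.90²; (x − 78.6)² + (y − 33.4)² = 99.70²; (x + 176.9)² + (y − 71.1)² = 355.65².
Subtracting pairs of circle equations eliminates x²+y² and gives linear equations (the radical axes):
246.0 x − 255.6 y = 43326.24
-265.0 x − 180.2 y = -44165.29
Solving the 2×2 system: x ≈ 170.4, y ≈ -5.5 km.

(170.4, -5.5)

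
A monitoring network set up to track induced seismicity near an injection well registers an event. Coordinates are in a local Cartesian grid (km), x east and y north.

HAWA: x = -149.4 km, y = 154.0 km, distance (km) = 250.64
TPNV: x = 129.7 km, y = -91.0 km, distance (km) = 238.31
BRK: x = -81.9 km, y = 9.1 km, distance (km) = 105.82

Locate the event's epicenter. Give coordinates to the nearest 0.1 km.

Circle about each station: (x + 149.4)² + (y − 154.0)² = 250.64²; (x − 129.7)² + (y + 91.0)² = 238.31²; (x + 81.9)² + (y − 9.1)² = 105.82².
Subtracting the HAWA equation from the TPNV and BRK equations removes the quadratic terms:
558.2 x − 490.0 y = -14904.52
135.0 x − 289.8 y = 12376.60
Solving the 2×2 system: x ≈ -108.6, y ≈ -93.3 km.
Check against HAWA (with the unrounded x, y): √((x + 149.4)²+(y − 154.0)²) = 250.64 ≈ 250.64 km. ✓

x ≈ -108.6 km, y ≈ -93.3 km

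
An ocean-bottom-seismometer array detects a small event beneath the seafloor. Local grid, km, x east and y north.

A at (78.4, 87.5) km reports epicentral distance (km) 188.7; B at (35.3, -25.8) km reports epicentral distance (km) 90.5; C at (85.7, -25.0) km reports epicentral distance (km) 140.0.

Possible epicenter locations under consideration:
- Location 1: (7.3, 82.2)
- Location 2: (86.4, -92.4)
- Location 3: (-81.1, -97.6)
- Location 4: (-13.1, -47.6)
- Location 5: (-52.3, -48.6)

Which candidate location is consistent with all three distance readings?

Location 5

For each candidate, compare |candidate − station| to the reported distance:
Location 1: residuals A 117.4, B 21.1, C 7.2 → max 117.4 km
Location 2: residuals A 8.6, B 6.6, C 72.6 → max 72.6 km
Location 3: residuals A 55.6, B 46.3, C 41.9 → max 55.6 km
Location 4: residuals A 25.5, B 37.4, C 38.6 → max 38.6 km
Location 5: residuals A 0.0, B 0.0, C 0.0 → max 0.0 km
Only Location 5 has all residuals ≈ 0.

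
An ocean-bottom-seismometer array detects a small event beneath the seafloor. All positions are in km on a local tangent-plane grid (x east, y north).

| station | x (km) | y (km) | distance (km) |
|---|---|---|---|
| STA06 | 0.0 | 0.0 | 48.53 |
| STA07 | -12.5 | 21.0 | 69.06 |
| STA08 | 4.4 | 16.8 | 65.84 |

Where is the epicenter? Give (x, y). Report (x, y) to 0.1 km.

(-7.8, -47.9)

Circle about each station: x² + y² = 48.53²; (x + 12.5)² + (y − 21.0)² = 69.06²; (x − 4.4)² + (y − 16.8)² = 65.84².
Subtracting the STA06 equation from the STA07 and STA08 equations removes the quadratic terms:
-25.0 x + 42.0 y = -1816.87
8.8 x + 33.6 y = -1678.14
Solving the 2×2 system: x ≈ -7.8, y ≈ -47.9 km.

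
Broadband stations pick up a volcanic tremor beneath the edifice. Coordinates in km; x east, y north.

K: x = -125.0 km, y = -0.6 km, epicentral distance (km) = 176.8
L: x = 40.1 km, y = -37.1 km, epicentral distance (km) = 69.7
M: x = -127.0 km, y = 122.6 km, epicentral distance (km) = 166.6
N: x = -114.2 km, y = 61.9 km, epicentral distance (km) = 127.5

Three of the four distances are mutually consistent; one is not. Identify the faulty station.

Solve using three stations at a time. Using L, M, N (subtract circle equations pairwise → linear system) gives (x, y) ≈ (7.7, 24.6).
Distances from that point to each station vs reported:
  K: calculated 135.1 vs reported 176.8 → residual 41.7 km
  L: calculated 69.7 vs reported 69.7 → residual 0.0 km
  M: calculated 166.6 vs reported 166.6 → residual 0.0 km
  N: calculated 127.5 vs reported 127.5 → residual 0.0 km
L, M, N are mutually consistent (residuals ≈ 0); K is off by 41.7 km.

K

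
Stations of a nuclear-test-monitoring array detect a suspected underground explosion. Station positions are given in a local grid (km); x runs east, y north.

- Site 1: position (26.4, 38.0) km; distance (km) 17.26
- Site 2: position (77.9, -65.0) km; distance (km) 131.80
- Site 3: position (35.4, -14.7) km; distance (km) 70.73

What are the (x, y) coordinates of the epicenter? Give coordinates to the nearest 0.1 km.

(23.4, 55.0)

Circle about each station: (x − 26.4)² + (y − 38.0)² = 17.26²; (x − 77.9)² + (y + 65.0)² = 131.80²; (x − 35.4)² + (y + 14.7)² = 70.73².
Subtracting pairs of circle equations eliminates x²+y² and gives linear equations (the radical axes):
103.0 x − 206.0 y = -8920.88
18.0 x − 105.4 y = -5376.54
Solving the 2×2 system: x ≈ 23.4, y ≈ 55.0 km.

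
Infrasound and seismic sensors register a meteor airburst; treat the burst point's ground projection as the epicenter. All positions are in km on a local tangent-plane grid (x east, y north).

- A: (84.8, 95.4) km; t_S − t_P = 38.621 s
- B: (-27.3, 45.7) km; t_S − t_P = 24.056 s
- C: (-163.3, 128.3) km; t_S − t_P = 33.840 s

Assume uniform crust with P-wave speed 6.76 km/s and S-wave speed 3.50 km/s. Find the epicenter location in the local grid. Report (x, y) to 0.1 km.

Distance from S−P lag: d = Δt · v_P v_S / (v_P − v_S) = Δt · (6.76·3.50)/(6.76−3.50) ≈ 7.2577·Δt.
So d_A = 280.30, d_B = 174.59, d_C = 245.60 km.
Circle about each station: (x − 84.8)² + (y − 95.4)² = 280.30²; (x + 27.3)² + (y − 45.7)² = 174.59²; (x + 163.3)² + (y − 128.3)² = 245.60².
Subtracting pairs of circle equations eliminates x²+y² and gives linear equations (the radical axes):
-224.2 x − 99.4 y = 34628.00
-496.2 x + 65.8 y = 45084.31
Solving the 2×2 system: x ≈ -105.5, y ≈ -110.4 km.
Check against A (with the unrounded x, y): √((x − 84.8)²+(y − 95.4)²) = 280.31 ≈ 280.30 km. ✓

-105.5 km east, -110.4 km north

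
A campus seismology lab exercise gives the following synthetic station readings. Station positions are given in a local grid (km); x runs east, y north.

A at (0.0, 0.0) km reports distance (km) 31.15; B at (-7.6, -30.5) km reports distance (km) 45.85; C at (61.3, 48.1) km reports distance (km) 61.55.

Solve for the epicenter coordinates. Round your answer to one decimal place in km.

30.7 km east, -5.3 km north

Circle about each station: x² + y² = 31.15²; (x + 7.6)² + (y + 30.5)² = 45.85²; (x − 61.3)² + (y − 48.1)² = 61.55².
Subtracting the A equation from the B and C equations removes the quadratic terms:
-15.2 x − 61.0 y = -143.89
122.6 x + 96.2 y = 3253.22
Solving the 2×2 system: x ≈ 30.7, y ≈ -5.3 km.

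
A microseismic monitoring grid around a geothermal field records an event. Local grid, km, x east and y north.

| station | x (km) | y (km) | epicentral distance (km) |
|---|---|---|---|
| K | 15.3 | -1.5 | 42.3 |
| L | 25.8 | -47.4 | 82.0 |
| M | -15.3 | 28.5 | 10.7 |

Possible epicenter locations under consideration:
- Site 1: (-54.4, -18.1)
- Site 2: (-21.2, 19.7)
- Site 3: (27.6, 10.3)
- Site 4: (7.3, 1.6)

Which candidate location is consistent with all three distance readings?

Site 2

For each candidate, compare |candidate − station| to the reported distance:
Site 1: residuals K 29.3, L 3.4, M 50.1 → max 50.1 km
Site 2: residuals K 0.1, L 0.1, M 0.1 → max 0.1 km
Site 3: residuals K 25.3, L 24.3, M 35.9 → max 35.9 km
Site 4: residuals K 33.7, L 29.6, M 24.4 → max 33.7 km
Only Site 2 has all residuals ≈ 0.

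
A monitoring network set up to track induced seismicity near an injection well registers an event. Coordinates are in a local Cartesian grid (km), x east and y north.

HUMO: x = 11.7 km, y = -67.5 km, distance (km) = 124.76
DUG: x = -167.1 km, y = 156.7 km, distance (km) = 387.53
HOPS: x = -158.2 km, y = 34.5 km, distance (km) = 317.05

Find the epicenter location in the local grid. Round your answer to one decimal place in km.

Circle about each station: (x − 11.7)² + (y + 67.5)² = 124.76²; (x + 167.1)² + (y − 156.7)² = 387.53²; (x + 158.2)² + (y − 34.5)² = 317.05².
Subtracting pairs of circle equations eliminates x²+y² and gives linear equations (the radical axes):
-357.6 x + 448.4 y = -86830.28
-339.8 x + 204.0 y = -63431.29
Solving the 2×2 system: x ≈ 135.1, y ≈ -85.9 km.

135.1 km east, -85.9 km north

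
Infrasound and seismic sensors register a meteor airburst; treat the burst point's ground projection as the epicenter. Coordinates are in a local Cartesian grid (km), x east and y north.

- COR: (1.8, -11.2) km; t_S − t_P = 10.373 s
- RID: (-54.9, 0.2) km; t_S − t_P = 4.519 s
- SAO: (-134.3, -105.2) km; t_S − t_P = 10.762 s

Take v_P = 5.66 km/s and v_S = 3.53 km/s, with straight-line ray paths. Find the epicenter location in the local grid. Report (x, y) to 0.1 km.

Distance from S−P lag: d = Δt · v_P v_S / (v_P − v_S) = Δt · (5.66·3.53)/(5.66−3.53) ≈ 9.3802·Δt.
So d_COR = 97.30, d_RID = 42.39, d_SAO = 100.95 km.
Circle about each station: (x − 1.8)² + (y + 11.2)² = 97.30²; (x + 54.9)² + (y − 0.2)² = 42.39²; (x + 134.3)² + (y + 105.2)² = 100.95².
Subtracting the COR equation from the RID and SAO equations removes the quadratic terms:
-113.4 x + 22.8 y = 10555.75
-272.2 x − 188.0 y = 28251.24
Solving the 2×2 system: x ≈ -95.5, y ≈ -12.0 km.

x ≈ -95.5 km, y ≈ -12.0 km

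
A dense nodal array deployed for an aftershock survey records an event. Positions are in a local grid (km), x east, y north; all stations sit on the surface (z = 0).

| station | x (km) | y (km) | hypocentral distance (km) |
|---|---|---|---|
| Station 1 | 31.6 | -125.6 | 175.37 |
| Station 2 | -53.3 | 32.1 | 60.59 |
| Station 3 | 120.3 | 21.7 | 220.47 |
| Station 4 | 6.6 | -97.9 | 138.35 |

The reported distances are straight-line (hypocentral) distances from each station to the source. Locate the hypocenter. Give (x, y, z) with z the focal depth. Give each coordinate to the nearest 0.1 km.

Each station gives a sphere (x−x_i)² + (y−y_i)² + z² = d_i² (stations at z=0).
Subtracting the Station 1 sphere from Station 2 and Station 3: z² cancels, leaving linear equations in x and y:
-169.8 x + 315.4 y = 14180.87
177.4 x + 294.6 y = -19683.32
Solving: x ≈ -98.002, y ≈ -7.799 km (keep extra digits for the depth step; rounded: -98.0, -7.8).
Then from the Station 1 sphere: z² = 175.37² − (x − 31.6)² − (y + 125.6)² with x = -98.002, y = -7.799, so z ≈ 8.993 ≈ 9.0 km.

x ≈ -98.0 km, y ≈ -7.8 km, depth ≈ 9.0 km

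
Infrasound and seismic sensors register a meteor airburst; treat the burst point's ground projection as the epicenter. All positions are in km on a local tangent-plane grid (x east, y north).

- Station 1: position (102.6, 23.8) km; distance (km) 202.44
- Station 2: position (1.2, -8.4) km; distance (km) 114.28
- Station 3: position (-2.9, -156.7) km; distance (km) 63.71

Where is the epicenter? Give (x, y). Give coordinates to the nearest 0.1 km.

Circle about each station: (x − 102.6)² + (y − 23.8)² = 202.44²; (x − 1.2)² + (y + 8.4)² = 114.28²; (x + 2.9)² + (y + 156.7)² = 63.71².
Subtracting the Station 1 equation from the Station 2 and Station 3 equations removes the quadratic terms:
-202.8 x − 64.4 y = 16900.84
-211.0 x − 361.0 y = 50393.09
Solving the 2×2 system: x ≈ -47.9, y ≈ -111.6 km.
Check against Station 1 (with the unrounded x, y): √((x − 102.6)²+(y − 23.8)²) = 202.44 ≈ 202.44 km. ✓

(-47.9, -111.6)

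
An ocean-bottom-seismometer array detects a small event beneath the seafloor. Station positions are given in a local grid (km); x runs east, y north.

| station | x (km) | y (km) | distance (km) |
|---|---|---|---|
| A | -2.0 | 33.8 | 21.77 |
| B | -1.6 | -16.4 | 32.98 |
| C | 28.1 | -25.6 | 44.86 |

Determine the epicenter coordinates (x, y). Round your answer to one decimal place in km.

Circle about each station: (x + 2.0)² + (y − 33.8)² = 21.77²; (x + 1.6)² + (y + 16.4)² = 32.98²; (x − 28.1)² + (y + 25.6)² = 44.86².
Subtracting pairs of circle equations eliminates x²+y² and gives linear equations (the radical axes):
0.8 x − 100.4 y = -1488.67
60.2 x − 118.8 y = -1239.96
Solving the 2×2 system: x ≈ 8.8, y ≈ 14.9 km.

x ≈ 8.8 km, y ≈ 14.9 km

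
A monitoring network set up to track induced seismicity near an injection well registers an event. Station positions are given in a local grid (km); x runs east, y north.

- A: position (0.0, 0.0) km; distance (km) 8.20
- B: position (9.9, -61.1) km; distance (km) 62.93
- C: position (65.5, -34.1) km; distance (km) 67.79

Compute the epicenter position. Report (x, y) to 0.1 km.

(8.0, 1.8)

Circle about each station: x² + y² = 8.20²; (x − 9.9)² + (y + 61.1)² = 62.93²; (x − 65.5)² + (y + 34.1)² = 67.79².
Subtracting the A equation from the B and C equations removes the quadratic terms:
19.8 x − 122.2 y = -61.72
131.0 x − 68.2 y = 924.82
Solving the 2×2 system: x ≈ 8.0, y ≈ 1.8 km.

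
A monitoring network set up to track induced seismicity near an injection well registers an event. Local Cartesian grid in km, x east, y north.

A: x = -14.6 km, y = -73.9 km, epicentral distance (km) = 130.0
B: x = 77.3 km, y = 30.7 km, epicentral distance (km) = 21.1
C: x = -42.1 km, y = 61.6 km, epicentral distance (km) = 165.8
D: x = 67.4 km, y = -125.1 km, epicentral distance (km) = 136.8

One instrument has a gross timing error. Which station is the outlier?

Solve using three stations at a time. Using A, B, D (subtract circle equations pairwise → linear system) gives (x, y) ≈ (84.1, 10.7).
Distances from that point to each station vs reported:
  A: calculated 130.0 vs reported 130.0 → residual 0.0 km
  B: calculated 21.2 vs reported 21.1 → residual 0.1 km
  C: calculated 136.1 vs reported 165.8 → residual 29.7 km
  D: calculated 136.8 vs reported 136.8 → residual 0.0 km
A, B, D are mutually consistent (residuals ≈ 0); C is off by 29.7 km.

C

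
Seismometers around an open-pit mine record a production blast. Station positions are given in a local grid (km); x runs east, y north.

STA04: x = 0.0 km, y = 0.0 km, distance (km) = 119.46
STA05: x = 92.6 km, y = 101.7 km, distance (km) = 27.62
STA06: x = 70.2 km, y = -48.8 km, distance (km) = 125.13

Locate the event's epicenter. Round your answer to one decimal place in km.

Circle about each station: x² + y² = 119.46²; (x − 92.6)² + (y − 101.7)² = 27.62²; (x − 70.2)² + (y + 48.8)² = 125.13².
Subtracting the STA04 equation from the STA05 and STA06 equations removes the quadratic terms:
185.2 x + 203.4 y = 32425.48
140.4 x − 97.6 y = 5922.65
Solving the 2×2 system: x ≈ 93.7, y ≈ 74.1 km.

93.7 km east, 74.1 km north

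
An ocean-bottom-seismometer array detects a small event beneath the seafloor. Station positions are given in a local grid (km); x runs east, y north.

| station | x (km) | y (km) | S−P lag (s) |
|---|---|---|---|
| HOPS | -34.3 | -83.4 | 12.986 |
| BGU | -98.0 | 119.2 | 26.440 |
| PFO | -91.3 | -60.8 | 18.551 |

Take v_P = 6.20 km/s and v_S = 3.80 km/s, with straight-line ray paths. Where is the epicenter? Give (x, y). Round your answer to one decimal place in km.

Distance from S−P lag: d = Δt · v_P v_S / (v_P − v_S) = Δt · (6.20·3.80)/(6.20−3.80) ≈ 9.8167·Δt.
So d_HOPS = 127.48, d_BGU = 259.55, d_PFO = 182.11 km.
Circle about each station: (x + 34.3)² + (y + 83.4)² = 127.48²; (x + 98.0)² + (y − 119.2)² = 259.55²; (x + 91.3)² + (y + 60.8)² = 182.11².
Subtracting pairs of circle equations eliminates x²+y² and gives linear equations (the radical axes):
-127.4 x + 405.2 y = -35434.46
-114.0 x + 45.2 y = -13012.62
Solving the 2×2 system: x ≈ 90.8, y ≈ -58.9 km.
Check against HOPS (with the unrounded x, y): √((x + 34.3)²+(y + 83.4)²) = 127.47 ≈ 127.48 km. ✓

(90.8, -58.9)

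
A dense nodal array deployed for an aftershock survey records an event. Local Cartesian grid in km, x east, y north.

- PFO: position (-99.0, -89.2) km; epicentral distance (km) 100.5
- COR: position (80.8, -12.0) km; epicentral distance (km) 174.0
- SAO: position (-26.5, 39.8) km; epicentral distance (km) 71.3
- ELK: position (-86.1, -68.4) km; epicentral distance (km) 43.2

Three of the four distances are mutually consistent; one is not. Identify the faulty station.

ELK

Solve using three stations at a time. Using PFO, COR, SAO (subtract circle equations pairwise → linear system) gives (x, y) ≈ (-91.6, 11.0).
Distances from that point to each station vs reported:
  PFO: calculated 100.5 vs reported 100.5 → residual 0.0 km
  COR: calculated 174.0 vs reported 174.0 → residual 0.0 km
  SAO: calculated 71.2 vs reported 71.3 → residual 0.1 km
  ELK: calculated 79.6 vs reported 43.2 → residual 36.4 km
PFO, COR, SAO are mutually consistent (residuals ≈ 0); ELK is off by 36.4 km.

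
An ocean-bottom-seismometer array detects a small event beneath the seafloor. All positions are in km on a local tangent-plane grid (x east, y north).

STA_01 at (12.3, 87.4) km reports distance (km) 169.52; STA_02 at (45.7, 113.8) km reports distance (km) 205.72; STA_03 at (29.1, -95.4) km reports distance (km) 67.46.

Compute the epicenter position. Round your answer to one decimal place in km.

Circle about each station: (x − 12.3)² + (y − 87.4)² = 169.52²; (x − 45.7)² + (y − 113.8)² = 205.72²; (x − 29.1)² + (y + 95.4)² = 67.46².
Subtracting pairs of circle equations eliminates x²+y² and gives linear equations (the radical axes):
66.8 x + 52.8 y = -6334.81
33.6 x − 365.6 y = 26344.10
Solving the 2×2 system: x ≈ -35.3, y ≈ -75.3 km.
Check against STA_01 (with the unrounded x, y): √((x − 12.3)²+(y − 87.4)²) = 169.53 ≈ 169.52 km. ✓

(-35.3, -75.3)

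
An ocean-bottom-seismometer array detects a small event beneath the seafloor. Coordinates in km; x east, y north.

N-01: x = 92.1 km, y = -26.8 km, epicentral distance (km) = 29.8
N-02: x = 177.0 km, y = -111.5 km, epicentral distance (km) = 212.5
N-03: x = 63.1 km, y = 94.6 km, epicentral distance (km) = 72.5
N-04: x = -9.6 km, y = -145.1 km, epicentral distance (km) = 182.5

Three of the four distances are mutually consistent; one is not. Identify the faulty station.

N-01

Solve using three stations at a time. Using N-02, N-03, N-04 (subtract circle equations pairwise → linear system) gives (x, y) ≈ (22.6, 34.5).
Distances from that point to each station vs reported:
  N-01: calculated 92.7 vs reported 29.8 → residual 62.9 km
  N-02: calculated 212.5 vs reported 212.5 → residual 0.0 km
  N-03: calculated 72.4 vs reported 72.5 → residual 0.1 km
  N-04: calculated 182.5 vs reported 182.5 → residual 0.0 km
N-02, N-03, N-04 are mutually consistent (residuals ≈ 0); N-01 is off by 62.9 km.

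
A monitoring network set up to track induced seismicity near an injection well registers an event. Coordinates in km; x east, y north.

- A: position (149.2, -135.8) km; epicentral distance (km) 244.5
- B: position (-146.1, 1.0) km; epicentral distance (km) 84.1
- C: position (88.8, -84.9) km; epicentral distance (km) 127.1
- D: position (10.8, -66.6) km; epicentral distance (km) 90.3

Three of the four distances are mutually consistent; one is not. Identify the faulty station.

Solve using three stations at a time. Using A, B, D (subtract circle equations pairwise → linear system) gives (x, y) ≈ (-63.5, -15.2).
Distances from that point to each station vs reported:
  A: calculated 244.5 vs reported 244.5 → residual 0.0 km
  B: calculated 84.2 vs reported 84.1 → residual 0.1 km
  C: calculated 167.5 vs reported 127.1 → residual 40.4 km
  D: calculated 90.4 vs reported 90.3 → residual 0.1 km
A, B, D are mutually consistent (residuals ≈ 0); C is off by 40.4 km.

C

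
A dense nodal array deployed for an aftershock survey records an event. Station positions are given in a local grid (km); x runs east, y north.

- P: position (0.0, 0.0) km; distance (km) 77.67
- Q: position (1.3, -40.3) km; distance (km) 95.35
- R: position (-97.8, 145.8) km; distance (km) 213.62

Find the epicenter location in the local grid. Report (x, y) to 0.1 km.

Circle about each station: x² + y² = 77.67²; (x − 1.3)² + (y + 40.3)² = 95.35²; (x + 97.8)² + (y − 145.8)² = 213.62².
Subtracting the P equation from the Q and R equations removes the quadratic terms:
2.6 x − 80.6 y = -1433.21
-195.6 x + 291.6 y = -8778.40
Solving the 2×2 system: x ≈ 75.0, y ≈ 20.2 km.

(75.0, 20.2)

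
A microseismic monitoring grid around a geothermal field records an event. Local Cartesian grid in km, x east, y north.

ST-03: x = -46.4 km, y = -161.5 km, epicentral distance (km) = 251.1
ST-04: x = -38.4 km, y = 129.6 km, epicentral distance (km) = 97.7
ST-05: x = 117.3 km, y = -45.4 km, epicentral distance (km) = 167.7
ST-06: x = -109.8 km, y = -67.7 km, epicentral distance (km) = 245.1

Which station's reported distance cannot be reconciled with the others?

ST-03

Solve using three stations at a time. Using ST-04, ST-05, ST-06 (subtract circle equations pairwise → linear system) gives (x, y) ≈ (57.6, 111.3).
Distances from that point to each station vs reported:
  ST-03: calculated 292.0 vs reported 251.1 → residual 40.9 km
  ST-04: calculated 97.7 vs reported 97.7 → residual 0.0 km
  ST-05: calculated 167.7 vs reported 167.7 → residual 0.0 km
  ST-06: calculated 245.1 vs reported 245.1 → residual 0.0 km
ST-04, ST-05, ST-06 are mutually consistent (residuals ≈ 0); ST-03 is off by 40.9 km.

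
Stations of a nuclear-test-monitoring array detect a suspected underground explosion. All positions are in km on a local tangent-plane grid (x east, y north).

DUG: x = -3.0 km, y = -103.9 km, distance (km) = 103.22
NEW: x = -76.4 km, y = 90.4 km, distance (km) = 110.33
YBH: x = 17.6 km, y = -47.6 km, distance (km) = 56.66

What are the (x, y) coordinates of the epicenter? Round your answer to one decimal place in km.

x ≈ -15.2 km, y ≈ -1.4 km

Circle about each station: (x + 3.0)² + (y + 103.9)² = 103.22²; (x + 76.4)² + (y − 90.4)² = 110.33²; (x − 17.6)² + (y + 47.6)² = 56.66².
Subtracting pairs of circle equations eliminates x²+y² and gives linear equations (the radical axes):
-146.8 x + 388.6 y = 1686.57
41.2 x + 112.6 y = -784.68
Solving the 2×2 system: x ≈ -15.2, y ≈ -1.4 km.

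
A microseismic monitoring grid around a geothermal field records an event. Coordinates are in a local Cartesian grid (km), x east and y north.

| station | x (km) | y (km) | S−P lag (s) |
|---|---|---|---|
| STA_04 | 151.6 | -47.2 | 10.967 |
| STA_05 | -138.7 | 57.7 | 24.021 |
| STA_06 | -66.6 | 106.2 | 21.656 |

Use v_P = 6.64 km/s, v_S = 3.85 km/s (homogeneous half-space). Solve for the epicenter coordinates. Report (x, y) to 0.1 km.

Distance from S−P lag: d = Δt · v_P v_S / (v_P − v_S) = Δt · (6.64·3.85)/(6.64−3.85) ≈ 9.1627·Δt.
So d_STA_04 = 100.49, d_STA_05 = 220.10, d_STA_06 = 198.43 km.
Circle about each station: (x − 151.6)² + (y + 47.2)² = 100.49²; (x + 138.7)² + (y − 57.7)² = 220.10²; (x + 66.6)² + (y − 106.2)² = 198.43².
Subtracting the STA_04 equation from the STA_05 and STA_06 equations removes the quadratic terms:
-580.6 x + 209.8 y = -40989.19
-436.4 x + 306.8 y = -38772.62
Solving the 2×2 system: x ≈ 51.3, y ≈ -53.4 km.

(51.3, -53.4)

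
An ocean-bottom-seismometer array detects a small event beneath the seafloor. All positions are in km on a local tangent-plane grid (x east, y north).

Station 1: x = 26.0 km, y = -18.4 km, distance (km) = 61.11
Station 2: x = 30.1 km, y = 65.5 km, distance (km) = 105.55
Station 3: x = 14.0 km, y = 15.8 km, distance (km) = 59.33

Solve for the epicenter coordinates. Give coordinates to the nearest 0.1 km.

Circle about each station: (x − 26.0)² + (y + 18.4)² = 61.11²; (x − 30.1)² + (y − 65.5)² = 105.55²; (x − 14.0)² + (y − 15.8)² = 59.33².
Subtracting pairs of circle equations eliminates x²+y² and gives linear equations (the radical axes):
8.2 x + 167.8 y = -3224.67
-24.0 x + 68.4 y = -354.54
Solving the 2×2 system: x ≈ -35.1, y ≈ -17.5 km.

-35.1 km east, -17.5 km north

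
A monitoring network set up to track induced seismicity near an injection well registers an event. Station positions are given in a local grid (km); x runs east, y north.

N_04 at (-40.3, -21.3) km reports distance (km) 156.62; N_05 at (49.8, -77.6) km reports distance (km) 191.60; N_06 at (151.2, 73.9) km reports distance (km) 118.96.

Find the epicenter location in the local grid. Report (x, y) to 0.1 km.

Circle about each station: (x + 40.3)² + (y + 21.3)² = 156.62²; (x − 49.8)² + (y + 77.6)² = 191.60²; (x − 151.2)² + (y − 73.9)² = 118.96².
Subtracting pairs of circle equations eliminates x²+y² and gives linear equations (the radical axes):
180.2 x − 112.6 y = -5756.72
383.0 x + 190.4 y = 36623.21
Solving the 2×2 system: x ≈ 39.1, y ≈ 113.7 km.

39.1 km east, 113.7 km north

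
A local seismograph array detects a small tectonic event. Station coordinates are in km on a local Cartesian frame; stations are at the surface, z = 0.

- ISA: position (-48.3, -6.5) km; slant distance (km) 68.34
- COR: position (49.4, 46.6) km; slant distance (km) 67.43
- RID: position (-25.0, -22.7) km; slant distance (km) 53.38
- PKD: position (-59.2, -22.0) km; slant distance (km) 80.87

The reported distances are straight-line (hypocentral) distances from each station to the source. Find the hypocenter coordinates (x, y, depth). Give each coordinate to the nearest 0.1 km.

Each station gives a sphere (x−x_i)² + (y−y_i)² + z² = d_i² (stations at z=0).
Subtracting the ISA sphere from COR and RID: z² cancels, leaving linear equations in x and y:
195.4 x + 106.2 y = 2360.33
46.6 x − 32.4 y = 586.08
Solving: x ≈ 12.298, y ≈ -0.401 km (keep extra digits for the depth step; rounded: 12.3, -0.4).
Then from the ISA sphere: z² = 68.34² − (x + 48.3)² − (y + 6.5)² with x = 12.298, y = -0.401, so z ≈ 31.001 ≈ 31.0 km.
Check against PKD (with the unrounded solution): distance 80.87 ≈ 80.87 km. ✓

(12.3, -0.4, 31.0)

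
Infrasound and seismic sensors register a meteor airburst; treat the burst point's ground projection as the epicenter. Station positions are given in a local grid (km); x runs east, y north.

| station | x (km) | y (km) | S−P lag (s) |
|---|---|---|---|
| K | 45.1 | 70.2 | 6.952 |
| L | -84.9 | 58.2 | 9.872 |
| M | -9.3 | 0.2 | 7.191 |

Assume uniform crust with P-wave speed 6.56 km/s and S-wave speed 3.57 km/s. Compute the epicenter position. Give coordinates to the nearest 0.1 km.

Distance from S−P lag: d = Δt · v_P v_S / (v_P − v_S) = Δt · (6.56·3.57)/(6.56−3.57) ≈ 7.8325·Δt.
So d_K = 54.45, d_L = 77.32, d_M = 56.32 km.
Circle about each station: (x − 45.1)² + (y − 70.2)² = 54.45²; (x + 84.9)² + (y − 58.2)² = 77.32²; (x + 9.3)² + (y − 0.2)² = 56.32².
Subtracting the K equation from the L and M equations removes the quadratic terms:
-260.0 x − 24.0 y = 619.62
-108.8 x − 140.0 y = -7082.66
Solving the 2×2 system: x ≈ -7.6, y ≈ 56.5 km.

x ≈ -7.6 km, y ≈ 56.5 km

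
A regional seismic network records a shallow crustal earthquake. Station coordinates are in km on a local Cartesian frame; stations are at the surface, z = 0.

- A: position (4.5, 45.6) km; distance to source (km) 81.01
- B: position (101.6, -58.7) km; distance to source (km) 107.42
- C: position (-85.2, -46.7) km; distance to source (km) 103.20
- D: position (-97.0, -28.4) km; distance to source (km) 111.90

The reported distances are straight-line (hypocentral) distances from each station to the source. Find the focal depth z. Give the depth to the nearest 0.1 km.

z ≈ 39.6 km

Each station gives a sphere (x−x_i)² + (y−y_i)² + z² = d_i² (stations at z=0).
Subtracting the A sphere from B and C: z² cancels, leaving linear equations in x and y:
194.2 x − 208.6 y = 6692.20
-179.4 x − 184.6 y = 3252.70
Solving: x ≈ 7.600, y ≈ -25.006 km (keep extra digits for the depth step; rounded: 7.6, -25.0).
Then from the A sphere: z² = 81.01² − (x − 4.5)² − (y − 45.6)² with x = 7.600, y = -25.006, so z ≈ 39.595 ≈ 39.6 km.
Check against D (with the unrounded solution): distance 111.89 ≈ 111.90 km. ✓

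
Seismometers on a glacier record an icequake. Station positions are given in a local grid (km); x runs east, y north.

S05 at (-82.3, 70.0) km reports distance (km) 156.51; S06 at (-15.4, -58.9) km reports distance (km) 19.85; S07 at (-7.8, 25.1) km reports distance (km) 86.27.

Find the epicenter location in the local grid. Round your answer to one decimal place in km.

Circle about each station: (x + 82.3)² + (y − 70.0)² = 156.51²; (x + 15.4)² + (y + 58.9)² = 19.85²; (x + 7.8)² + (y − 25.1)² = 86.27².
Subtracting the S05 equation from the S06 and S07 equations removes the quadratic terms:
133.8 x − 257.8 y = 16134.44
149.0 x − 89.8 y = 6070.43
Solving the 2×2 system: x ≈ 4.4, y ≈ -60.3 km.

(4.4, -60.3)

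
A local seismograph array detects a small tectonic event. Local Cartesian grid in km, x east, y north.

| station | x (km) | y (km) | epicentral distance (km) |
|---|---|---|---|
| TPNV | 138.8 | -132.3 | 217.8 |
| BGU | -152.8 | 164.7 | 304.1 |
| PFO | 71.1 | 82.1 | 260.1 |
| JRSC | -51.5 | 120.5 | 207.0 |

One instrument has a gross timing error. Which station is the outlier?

JRSC

Solve using three stations at a time. Using TPNV, BGU, PFO (subtract circle equations pairwise → linear system) gives (x, y) ≈ (-79.0, -130.3).
Distances from that point to each station vs reported:
  TPNV: calculated 217.8 vs reported 217.8 → residual 0.0 km
  BGU: calculated 304.1 vs reported 304.1 → residual 0.0 km
  PFO: calculated 260.1 vs reported 260.1 → residual 0.0 km
  JRSC: calculated 252.3 vs reported 207.0 → residual 45.3 km
TPNV, BGU, PFO are mutually consistent (residuals ≈ 0); JRSC is off by 45.3 km.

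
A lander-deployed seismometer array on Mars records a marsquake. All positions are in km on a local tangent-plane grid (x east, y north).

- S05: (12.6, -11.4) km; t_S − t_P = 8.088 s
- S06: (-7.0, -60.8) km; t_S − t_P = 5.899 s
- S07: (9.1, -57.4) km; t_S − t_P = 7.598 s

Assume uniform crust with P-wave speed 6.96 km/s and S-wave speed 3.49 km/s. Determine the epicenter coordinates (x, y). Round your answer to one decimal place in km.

Distance from S−P lag: d = Δt · v_P v_S / (v_P − v_S) = Δt · (6.96·3.49)/(6.96−3.49) ≈ 7.0001·Δt.
So d_S05 = 56.62, d_S06 = 41.29, d_S07 = 53.19 km.
Circle about each station: (x − 12.6)² + (y + 11.4)² = 56.62²; (x + 7.0)² + (y + 60.8)² = 41.29²; (x − 9.1)² + (y + 57.4)² = 53.19².
Subtracting the S05 equation from the S06 and S07 equations removes the quadratic terms:
-39.2 x − 98.8 y = 4957.88
-7.0 x − 92.0 y = 3465.50
Solving the 2×2 system: x ≈ -39.0, y ≈ -34.7 km.

-39.0 km east, -34.7 km north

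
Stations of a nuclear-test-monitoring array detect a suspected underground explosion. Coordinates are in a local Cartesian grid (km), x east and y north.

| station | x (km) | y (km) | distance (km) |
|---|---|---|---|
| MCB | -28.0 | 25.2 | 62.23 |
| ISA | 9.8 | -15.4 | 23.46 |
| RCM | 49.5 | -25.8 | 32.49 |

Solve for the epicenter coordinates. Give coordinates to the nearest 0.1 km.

Circle about each station: (x + 28.0)² + (y − 25.2)² = 62.23²; (x − 9.8)² + (y + 15.4)² = 23.46²; (x − 49.5)² + (y + 25.8)² = 32.49².
Subtracting pairs of circle equations eliminates x²+y² and gives linear equations (the radical axes):
75.6 x − 81.2 y = 2236.36
155.0 x − 102.0 y = 4513.82
Solving the 2×2 system: x ≈ 28.4, y ≈ -1.1 km.

(28.4, -1.1)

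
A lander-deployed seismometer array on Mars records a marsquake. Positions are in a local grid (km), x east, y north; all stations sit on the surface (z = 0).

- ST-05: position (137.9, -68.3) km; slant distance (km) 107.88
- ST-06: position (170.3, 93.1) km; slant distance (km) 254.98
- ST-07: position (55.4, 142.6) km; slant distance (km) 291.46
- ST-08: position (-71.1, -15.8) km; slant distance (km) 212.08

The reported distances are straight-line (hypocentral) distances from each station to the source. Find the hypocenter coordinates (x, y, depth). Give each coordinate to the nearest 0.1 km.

x ≈ 88.6 km, y ≈ -139.8 km, depth ≈ 64.0 km

Each station gives a sphere (x−x_i)² + (y−y_i)² + z² = d_i² (stations at z=0).
Subtracting the ST-05 sphere from ST-06 and ST-07: z² cancels, leaving linear equations in x and y:
64.8 x + 322.8 y = -39388.31
-165.0 x + 421.8 y = -73588.22
Solving: x ≈ 88.595, y ≈ -139.806 km (keep extra digits for the depth step; rounded: 88.6, -139.8).
Then from the ST-05 sphere: z² = 107.88² − (x − 137.9)² − (y + 68.3)² with x = 88.595, y = -139.806, so z ≈ 63.984 ≈ 64.0 km.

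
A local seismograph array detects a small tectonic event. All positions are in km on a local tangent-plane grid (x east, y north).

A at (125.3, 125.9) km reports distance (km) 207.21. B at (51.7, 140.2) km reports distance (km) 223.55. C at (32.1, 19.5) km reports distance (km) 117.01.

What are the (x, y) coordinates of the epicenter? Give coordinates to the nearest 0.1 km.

95.1 km east, -79.1 km north

Circle about each station: (x − 125.3)² + (y − 125.9)² = 207.21²; (x − 51.7)² + (y − 140.2)² = 223.55²; (x − 32.1)² + (y − 19.5)² = 117.01².
Subtracting the A equation from the B and C equations removes the quadratic terms:
-147.2 x + 28.6 y = -16260.59
-186.4 x − 212.8 y = -895.60
Solving the 2×2 system: x ≈ 95.1, y ≈ -79.1 km.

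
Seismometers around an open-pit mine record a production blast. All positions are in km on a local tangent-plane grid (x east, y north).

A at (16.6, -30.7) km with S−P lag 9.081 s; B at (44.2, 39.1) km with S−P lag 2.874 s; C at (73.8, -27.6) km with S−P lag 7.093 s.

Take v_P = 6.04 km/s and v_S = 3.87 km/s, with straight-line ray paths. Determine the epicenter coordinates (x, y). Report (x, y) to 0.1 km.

Distance from S−P lag: d = Δt · v_P v_S / (v_P − v_S) = Δt · (6.04·3.87)/(6.04−3.87) ≈ 10.7718·Δt.
So d_A = 97.82, d_B = 30.96, d_C = 76.40 km.
Circle about each station: (x − 16.6)² + (y + 30.7)² = 97.82²; (x − 44.2)² + (y − 39.1)² = 30.96²; (x − 73.8)² + (y + 27.6)² = 76.40².
Subtracting the A equation from the B and C equations removes the quadratic terms:
55.2 x + 139.6 y = 10874.63
114.4 x + 6.2 y = 8721.94
Solving the 2×2 system: x ≈ 73.6, y ≈ 48.8 km.

(73.6, 48.8)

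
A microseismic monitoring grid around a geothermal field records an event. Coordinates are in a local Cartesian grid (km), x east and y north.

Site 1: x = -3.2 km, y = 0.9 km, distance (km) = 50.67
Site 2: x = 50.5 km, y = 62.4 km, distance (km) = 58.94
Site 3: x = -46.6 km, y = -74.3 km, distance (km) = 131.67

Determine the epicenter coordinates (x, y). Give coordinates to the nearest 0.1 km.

x ≈ -7.4 km, y ≈ 51.4 km

Circle about each station: (x + 3.2)² + (y − 0.9)² = 50.67²; (x − 50.5)² + (y − 62.4)² = 58.94²; (x + 46.6)² + (y + 74.3)² = 131.67².
Subtracting pairs of circle equations eliminates x²+y² and gives linear equations (the radical axes):
107.4 x + 123.0 y = 5526.49
-86.8 x − 150.4 y = -7088.54
Solving the 2×2 system: x ≈ -7.4, y ≈ 51.4 km.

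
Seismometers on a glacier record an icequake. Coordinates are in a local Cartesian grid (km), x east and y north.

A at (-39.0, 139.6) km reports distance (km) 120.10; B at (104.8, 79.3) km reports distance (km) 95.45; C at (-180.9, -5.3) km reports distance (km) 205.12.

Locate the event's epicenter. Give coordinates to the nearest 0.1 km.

x ≈ 20.2 km, y ≈ 35.1 km

Circle about each station: (x + 39.0)² + (y − 139.6)² = 120.10²; (x − 104.8)² + (y − 79.3)² = 95.45²; (x + 180.9)² + (y + 5.3)² = 205.12².
Subtracting the A equation from the B and C equations removes the quadratic terms:
287.6 x − 120.6 y = 1575.68
-283.8 x − 289.8 y = -15906.46
Solving the 2×2 system: x ≈ 20.2, y ≈ 35.1 km.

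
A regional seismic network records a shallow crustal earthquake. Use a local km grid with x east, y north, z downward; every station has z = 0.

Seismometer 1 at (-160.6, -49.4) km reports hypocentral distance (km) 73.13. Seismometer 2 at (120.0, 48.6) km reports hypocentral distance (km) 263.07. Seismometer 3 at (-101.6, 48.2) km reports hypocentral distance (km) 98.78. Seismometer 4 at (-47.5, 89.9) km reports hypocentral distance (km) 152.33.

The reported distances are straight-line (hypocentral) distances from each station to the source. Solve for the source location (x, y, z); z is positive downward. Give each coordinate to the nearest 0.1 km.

x ≈ -124.8 km, y ≈ -27.0 km, depth ≈ 59.7 km

Each station gives a sphere (x−x_i)² + (y−y_i)² + z² = d_i² (stations at z=0).
Subtracting the Seismometer 1 sphere from Seismometer 2 and Seismometer 3: z² cancels, leaving linear equations in x and y:
561.2 x + 196.0 y = -75328.59
118.0 x + 195.2 y = -19996.41
Solving: x ≈ -124.798, y ≈ -26.999 km (keep extra digits for the depth step; rounded: -124.8, -27.0).
Then from the Seismometer 1 sphere: z² = 73.13² − (x + 160.6)² − (y + 49.4)² with x = -124.798, y = -26.999, so z ≈ 59.703 ≈ 59.7 km.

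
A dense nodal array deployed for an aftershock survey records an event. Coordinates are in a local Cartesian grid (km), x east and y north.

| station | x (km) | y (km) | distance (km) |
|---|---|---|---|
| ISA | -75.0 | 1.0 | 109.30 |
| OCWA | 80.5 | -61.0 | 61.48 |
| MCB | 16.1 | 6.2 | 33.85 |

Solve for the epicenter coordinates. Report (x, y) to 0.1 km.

Circle about each station: (x + 75.0)² + (y − 1.0)² = 109.30²; (x − 80.5)² + (y + 61.0)² = 61.48²; (x − 16.1)² + (y − 6.2)² = 33.85².
Subtracting pairs of circle equations eliminates x²+y² and gives linear equations (the radical axes):
311.0 x − 124.0 y = 12741.95
182.2 x + 10.4 y = 5472.32
Solving the 2×2 system: x ≈ 31.4, y ≈ -24.0 km.

x ≈ 31.4 km, y ≈ -24.0 km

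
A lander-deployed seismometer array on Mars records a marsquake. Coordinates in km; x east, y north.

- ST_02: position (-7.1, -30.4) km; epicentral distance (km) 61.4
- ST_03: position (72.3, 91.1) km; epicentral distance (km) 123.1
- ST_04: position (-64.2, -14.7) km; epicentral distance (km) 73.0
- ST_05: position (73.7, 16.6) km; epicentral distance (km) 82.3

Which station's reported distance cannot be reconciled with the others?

Solve using three stations at a time. Using ST_02, ST_04, ST_05 (subtract circle equations pairwise → linear system) gives (x, y) ≈ (-7.3, 30.9).
Distances from that point to each station vs reported:
  ST_02: calculated 61.3 vs reported 61.4 → residual 0.1 km
  ST_03: calculated 99.8 vs reported 123.1 → residual 23.3 km
  ST_04: calculated 72.9 vs reported 73.0 → residual 0.1 km
  ST_05: calculated 82.3 vs reported 82.3 → residual 0.0 km
ST_02, ST_04, ST_05 are mutually consistent (residuals ≈ 0); ST_03 is off by 23.3 km.

ST_03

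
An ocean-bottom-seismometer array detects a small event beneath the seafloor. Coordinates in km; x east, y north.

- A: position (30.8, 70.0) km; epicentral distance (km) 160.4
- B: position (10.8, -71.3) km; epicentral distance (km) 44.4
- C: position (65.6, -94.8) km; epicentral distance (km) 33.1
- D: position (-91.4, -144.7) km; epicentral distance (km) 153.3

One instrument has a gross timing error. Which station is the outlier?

C

Solve using three stations at a time. Using A, B, D (subtract circle equations pairwise → linear system) gives (x, y) ≈ (51.4, -89.0).
Distances from that point to each station vs reported:
  A: calculated 160.4 vs reported 160.4 → residual 0.0 km
  B: calculated 44.3 vs reported 44.4 → residual 0.1 km
  C: calculated 15.3 vs reported 33.1 → residual 17.8 km
  D: calculated 153.3 vs reported 153.3 → residual 0.0 km
A, B, D are mutually consistent (residuals ≈ 0); C is off by 17.8 km.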